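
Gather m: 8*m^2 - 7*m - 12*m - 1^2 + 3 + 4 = 8*m^2 - 19*m + 6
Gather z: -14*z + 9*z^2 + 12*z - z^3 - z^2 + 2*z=-z^3 + 8*z^2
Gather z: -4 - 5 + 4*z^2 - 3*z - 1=4*z^2 - 3*z - 10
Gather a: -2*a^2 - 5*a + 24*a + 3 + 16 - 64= -2*a^2 + 19*a - 45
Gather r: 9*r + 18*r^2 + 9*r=18*r^2 + 18*r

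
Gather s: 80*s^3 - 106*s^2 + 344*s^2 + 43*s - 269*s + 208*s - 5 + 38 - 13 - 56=80*s^3 + 238*s^2 - 18*s - 36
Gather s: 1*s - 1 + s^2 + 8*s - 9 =s^2 + 9*s - 10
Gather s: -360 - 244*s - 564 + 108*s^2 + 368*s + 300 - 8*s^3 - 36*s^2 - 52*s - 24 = -8*s^3 + 72*s^2 + 72*s - 648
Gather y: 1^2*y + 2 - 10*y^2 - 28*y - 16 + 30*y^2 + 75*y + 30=20*y^2 + 48*y + 16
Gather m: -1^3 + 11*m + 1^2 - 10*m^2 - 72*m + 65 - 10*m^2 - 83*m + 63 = -20*m^2 - 144*m + 128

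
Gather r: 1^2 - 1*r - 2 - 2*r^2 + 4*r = -2*r^2 + 3*r - 1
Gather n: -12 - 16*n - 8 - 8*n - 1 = -24*n - 21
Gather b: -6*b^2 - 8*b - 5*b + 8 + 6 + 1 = -6*b^2 - 13*b + 15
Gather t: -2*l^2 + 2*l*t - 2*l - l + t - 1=-2*l^2 - 3*l + t*(2*l + 1) - 1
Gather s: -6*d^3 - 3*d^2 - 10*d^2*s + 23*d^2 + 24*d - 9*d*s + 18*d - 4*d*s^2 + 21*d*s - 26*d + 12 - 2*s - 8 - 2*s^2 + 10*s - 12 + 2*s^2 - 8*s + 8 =-6*d^3 + 20*d^2 - 4*d*s^2 + 16*d + s*(-10*d^2 + 12*d)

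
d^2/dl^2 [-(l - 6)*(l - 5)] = -2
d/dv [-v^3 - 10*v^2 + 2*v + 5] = -3*v^2 - 20*v + 2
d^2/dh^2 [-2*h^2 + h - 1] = -4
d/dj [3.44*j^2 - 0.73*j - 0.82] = 6.88*j - 0.73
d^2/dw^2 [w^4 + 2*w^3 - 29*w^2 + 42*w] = 12*w^2 + 12*w - 58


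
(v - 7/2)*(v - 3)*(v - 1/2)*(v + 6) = v^4 - v^3 - 113*v^2/4 + 309*v/4 - 63/2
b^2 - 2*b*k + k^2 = (b - k)^2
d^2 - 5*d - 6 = (d - 6)*(d + 1)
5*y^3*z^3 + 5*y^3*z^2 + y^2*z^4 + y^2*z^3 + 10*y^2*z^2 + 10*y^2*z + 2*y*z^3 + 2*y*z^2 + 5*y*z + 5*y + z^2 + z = (5*y + z)*(z + 1)*(y*z + 1)^2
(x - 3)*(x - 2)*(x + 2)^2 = x^4 - x^3 - 10*x^2 + 4*x + 24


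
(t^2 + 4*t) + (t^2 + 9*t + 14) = 2*t^2 + 13*t + 14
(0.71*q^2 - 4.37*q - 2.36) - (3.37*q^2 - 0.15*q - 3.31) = -2.66*q^2 - 4.22*q + 0.95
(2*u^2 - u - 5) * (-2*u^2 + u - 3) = -4*u^4 + 4*u^3 + 3*u^2 - 2*u + 15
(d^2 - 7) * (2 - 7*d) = -7*d^3 + 2*d^2 + 49*d - 14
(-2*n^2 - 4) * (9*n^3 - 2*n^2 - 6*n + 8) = -18*n^5 + 4*n^4 - 24*n^3 - 8*n^2 + 24*n - 32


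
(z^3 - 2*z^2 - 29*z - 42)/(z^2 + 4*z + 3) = (z^2 - 5*z - 14)/(z + 1)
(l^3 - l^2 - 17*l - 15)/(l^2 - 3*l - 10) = (l^2 + 4*l + 3)/(l + 2)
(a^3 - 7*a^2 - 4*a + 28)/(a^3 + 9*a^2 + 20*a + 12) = (a^2 - 9*a + 14)/(a^2 + 7*a + 6)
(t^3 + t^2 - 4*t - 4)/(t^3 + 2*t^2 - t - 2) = (t - 2)/(t - 1)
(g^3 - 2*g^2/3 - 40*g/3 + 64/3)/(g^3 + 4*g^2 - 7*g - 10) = (3*g^2 + 4*g - 32)/(3*(g^2 + 6*g + 5))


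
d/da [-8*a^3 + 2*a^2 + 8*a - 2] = -24*a^2 + 4*a + 8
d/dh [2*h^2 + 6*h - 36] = 4*h + 6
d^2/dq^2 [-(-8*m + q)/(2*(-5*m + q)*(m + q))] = ((-8*m + q)*(m + q)^2 + (-8*m + q)*(5*m - q)^2 + (m + q)^2*(5*m - q) - (m + q)*(5*m - q)^2 + (m + q)*(5*m - q)*(8*m - q))/((m + q)^3*(5*m - q)^3)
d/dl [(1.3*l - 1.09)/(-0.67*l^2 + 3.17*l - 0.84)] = (0.871*l^2 - 1.4606*l + 2.3633)/(0.4489*l^4 - 4.2478*l^3 + 11.1745*l^2 - 5.3256*l + 0.7056)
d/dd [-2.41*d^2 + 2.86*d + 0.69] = 2.86 - 4.82*d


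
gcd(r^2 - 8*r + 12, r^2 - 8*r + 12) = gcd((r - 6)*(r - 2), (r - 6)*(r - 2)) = r^2 - 8*r + 12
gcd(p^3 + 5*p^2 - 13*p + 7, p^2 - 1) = p - 1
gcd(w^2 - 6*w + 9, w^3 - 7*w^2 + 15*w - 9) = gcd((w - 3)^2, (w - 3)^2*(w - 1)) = w^2 - 6*w + 9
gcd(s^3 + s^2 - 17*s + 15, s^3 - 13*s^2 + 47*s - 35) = s - 1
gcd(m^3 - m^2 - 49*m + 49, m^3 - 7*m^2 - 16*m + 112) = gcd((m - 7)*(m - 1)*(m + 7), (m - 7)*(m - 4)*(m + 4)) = m - 7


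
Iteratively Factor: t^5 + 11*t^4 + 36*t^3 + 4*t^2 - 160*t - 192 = (t + 2)*(t^4 + 9*t^3 + 18*t^2 - 32*t - 96) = (t + 2)*(t + 3)*(t^3 + 6*t^2 - 32) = (t + 2)*(t + 3)*(t + 4)*(t^2 + 2*t - 8) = (t - 2)*(t + 2)*(t + 3)*(t + 4)*(t + 4)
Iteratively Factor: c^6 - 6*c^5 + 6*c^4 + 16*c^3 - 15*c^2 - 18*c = (c - 3)*(c^5 - 3*c^4 - 3*c^3 + 7*c^2 + 6*c) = (c - 3)^2*(c^4 - 3*c^2 - 2*c) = c*(c - 3)^2*(c^3 - 3*c - 2) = c*(c - 3)^2*(c + 1)*(c^2 - c - 2) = c*(c - 3)^2*(c - 2)*(c + 1)*(c + 1)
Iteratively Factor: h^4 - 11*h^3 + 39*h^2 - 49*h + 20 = (h - 5)*(h^3 - 6*h^2 + 9*h - 4) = (h - 5)*(h - 1)*(h^2 - 5*h + 4) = (h - 5)*(h - 4)*(h - 1)*(h - 1)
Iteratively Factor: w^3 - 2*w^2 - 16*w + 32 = (w + 4)*(w^2 - 6*w + 8) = (w - 2)*(w + 4)*(w - 4)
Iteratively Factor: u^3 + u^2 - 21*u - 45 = (u + 3)*(u^2 - 2*u - 15) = (u + 3)^2*(u - 5)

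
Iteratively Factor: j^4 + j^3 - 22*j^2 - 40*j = (j + 2)*(j^3 - j^2 - 20*j) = (j - 5)*(j + 2)*(j^2 + 4*j) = j*(j - 5)*(j + 2)*(j + 4)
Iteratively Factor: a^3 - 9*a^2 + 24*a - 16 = (a - 4)*(a^2 - 5*a + 4) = (a - 4)^2*(a - 1)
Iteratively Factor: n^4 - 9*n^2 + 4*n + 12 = (n + 3)*(n^3 - 3*n^2 + 4) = (n + 1)*(n + 3)*(n^2 - 4*n + 4) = (n - 2)*(n + 1)*(n + 3)*(n - 2)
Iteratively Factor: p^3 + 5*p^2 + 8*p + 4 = (p + 2)*(p^2 + 3*p + 2) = (p + 1)*(p + 2)*(p + 2)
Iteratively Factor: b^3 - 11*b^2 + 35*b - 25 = (b - 5)*(b^2 - 6*b + 5) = (b - 5)*(b - 1)*(b - 5)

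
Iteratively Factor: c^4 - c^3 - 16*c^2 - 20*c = (c + 2)*(c^3 - 3*c^2 - 10*c) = (c - 5)*(c + 2)*(c^2 + 2*c) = c*(c - 5)*(c + 2)*(c + 2)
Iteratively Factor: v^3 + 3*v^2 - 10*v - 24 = (v + 4)*(v^2 - v - 6) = (v - 3)*(v + 4)*(v + 2)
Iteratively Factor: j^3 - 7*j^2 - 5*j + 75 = (j - 5)*(j^2 - 2*j - 15) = (j - 5)*(j + 3)*(j - 5)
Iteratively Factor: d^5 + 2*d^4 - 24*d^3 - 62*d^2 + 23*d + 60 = (d - 5)*(d^4 + 7*d^3 + 11*d^2 - 7*d - 12) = (d - 5)*(d + 1)*(d^3 + 6*d^2 + 5*d - 12) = (d - 5)*(d - 1)*(d + 1)*(d^2 + 7*d + 12) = (d - 5)*(d - 1)*(d + 1)*(d + 3)*(d + 4)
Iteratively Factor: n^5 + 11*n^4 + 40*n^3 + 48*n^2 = (n)*(n^4 + 11*n^3 + 40*n^2 + 48*n) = n*(n + 3)*(n^3 + 8*n^2 + 16*n) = n*(n + 3)*(n + 4)*(n^2 + 4*n) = n^2*(n + 3)*(n + 4)*(n + 4)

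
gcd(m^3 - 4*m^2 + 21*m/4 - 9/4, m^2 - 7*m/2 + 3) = m - 3/2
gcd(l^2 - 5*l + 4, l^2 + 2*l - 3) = l - 1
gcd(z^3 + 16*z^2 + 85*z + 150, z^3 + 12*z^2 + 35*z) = z + 5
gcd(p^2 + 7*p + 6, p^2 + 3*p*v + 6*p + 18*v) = p + 6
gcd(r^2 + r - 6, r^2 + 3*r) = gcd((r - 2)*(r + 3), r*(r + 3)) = r + 3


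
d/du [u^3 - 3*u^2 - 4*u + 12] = 3*u^2 - 6*u - 4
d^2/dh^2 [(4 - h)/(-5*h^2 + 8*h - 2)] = 2*((28 - 15*h)*(5*h^2 - 8*h + 2) + 4*(h - 4)*(5*h - 4)^2)/(5*h^2 - 8*h + 2)^3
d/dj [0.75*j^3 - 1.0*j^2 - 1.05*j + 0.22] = 2.25*j^2 - 2.0*j - 1.05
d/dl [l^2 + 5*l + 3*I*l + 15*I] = 2*l + 5 + 3*I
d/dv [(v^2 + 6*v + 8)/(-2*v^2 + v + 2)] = (13*v^2 + 36*v + 4)/(4*v^4 - 4*v^3 - 7*v^2 + 4*v + 4)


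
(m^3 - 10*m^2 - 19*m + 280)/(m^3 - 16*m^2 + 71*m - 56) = (m + 5)/(m - 1)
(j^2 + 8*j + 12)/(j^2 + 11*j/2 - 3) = 2*(j + 2)/(2*j - 1)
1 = 1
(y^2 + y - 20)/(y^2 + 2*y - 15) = (y - 4)/(y - 3)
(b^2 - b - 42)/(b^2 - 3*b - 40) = (-b^2 + b + 42)/(-b^2 + 3*b + 40)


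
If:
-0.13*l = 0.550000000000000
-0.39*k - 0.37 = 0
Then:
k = -0.95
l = -4.23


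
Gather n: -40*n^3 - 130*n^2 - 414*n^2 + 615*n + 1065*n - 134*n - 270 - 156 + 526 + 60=-40*n^3 - 544*n^2 + 1546*n + 160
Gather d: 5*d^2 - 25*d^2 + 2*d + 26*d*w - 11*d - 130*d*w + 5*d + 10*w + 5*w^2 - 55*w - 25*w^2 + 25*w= -20*d^2 + d*(-104*w - 4) - 20*w^2 - 20*w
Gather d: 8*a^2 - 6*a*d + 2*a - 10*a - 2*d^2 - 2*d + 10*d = 8*a^2 - 8*a - 2*d^2 + d*(8 - 6*a)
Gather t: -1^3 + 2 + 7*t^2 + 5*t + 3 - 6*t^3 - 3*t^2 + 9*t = -6*t^3 + 4*t^2 + 14*t + 4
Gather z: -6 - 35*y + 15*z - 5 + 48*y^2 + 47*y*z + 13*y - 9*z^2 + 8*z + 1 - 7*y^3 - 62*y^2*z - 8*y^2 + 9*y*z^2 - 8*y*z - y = -7*y^3 + 40*y^2 - 23*y + z^2*(9*y - 9) + z*(-62*y^2 + 39*y + 23) - 10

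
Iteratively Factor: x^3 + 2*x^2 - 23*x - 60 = (x + 3)*(x^2 - x - 20) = (x + 3)*(x + 4)*(x - 5)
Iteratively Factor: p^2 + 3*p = (p)*(p + 3)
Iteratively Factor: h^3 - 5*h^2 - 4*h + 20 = (h + 2)*(h^2 - 7*h + 10) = (h - 2)*(h + 2)*(h - 5)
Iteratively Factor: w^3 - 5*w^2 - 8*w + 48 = (w - 4)*(w^2 - w - 12) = (w - 4)^2*(w + 3)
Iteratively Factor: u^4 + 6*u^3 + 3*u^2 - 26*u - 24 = (u + 1)*(u^3 + 5*u^2 - 2*u - 24) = (u + 1)*(u + 4)*(u^2 + u - 6) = (u - 2)*(u + 1)*(u + 4)*(u + 3)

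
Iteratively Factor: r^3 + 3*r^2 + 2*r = (r + 2)*(r^2 + r) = r*(r + 2)*(r + 1)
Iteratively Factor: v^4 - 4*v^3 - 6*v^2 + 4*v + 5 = (v - 5)*(v^3 + v^2 - v - 1) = (v - 5)*(v - 1)*(v^2 + 2*v + 1) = (v - 5)*(v - 1)*(v + 1)*(v + 1)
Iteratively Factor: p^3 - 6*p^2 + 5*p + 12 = (p - 3)*(p^2 - 3*p - 4) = (p - 4)*(p - 3)*(p + 1)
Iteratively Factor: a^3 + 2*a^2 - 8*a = (a - 2)*(a^2 + 4*a) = a*(a - 2)*(a + 4)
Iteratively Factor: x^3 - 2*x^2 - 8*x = (x - 4)*(x^2 + 2*x) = x*(x - 4)*(x + 2)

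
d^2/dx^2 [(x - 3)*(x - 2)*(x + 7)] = 6*x + 4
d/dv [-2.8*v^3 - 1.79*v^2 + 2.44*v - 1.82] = -8.4*v^2 - 3.58*v + 2.44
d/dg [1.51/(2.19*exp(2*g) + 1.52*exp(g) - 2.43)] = (-6.6138*exp(g) - 2.2952)*exp(g)/(2.19*exp(2*g) + 1.52*exp(g) - 2.43)^2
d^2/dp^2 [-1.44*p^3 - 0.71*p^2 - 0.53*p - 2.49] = -8.64*p - 1.42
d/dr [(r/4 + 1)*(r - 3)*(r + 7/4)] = 3*r^2/4 + 11*r/8 - 41/16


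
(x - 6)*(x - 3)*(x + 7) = x^3 - 2*x^2 - 45*x + 126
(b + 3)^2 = b^2 + 6*b + 9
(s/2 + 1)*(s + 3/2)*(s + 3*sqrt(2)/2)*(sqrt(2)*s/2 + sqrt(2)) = sqrt(2)*s^4/4 + 3*s^3/4 + 11*sqrt(2)*s^3/8 + 5*sqrt(2)*s^2/2 + 33*s^2/8 + 3*sqrt(2)*s/2 + 15*s/2 + 9/2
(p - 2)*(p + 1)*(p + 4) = p^3 + 3*p^2 - 6*p - 8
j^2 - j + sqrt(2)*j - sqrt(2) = (j - 1)*(j + sqrt(2))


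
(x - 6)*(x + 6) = x^2 - 36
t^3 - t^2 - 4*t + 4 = (t - 2)*(t - 1)*(t + 2)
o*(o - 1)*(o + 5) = o^3 + 4*o^2 - 5*o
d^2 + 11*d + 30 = (d + 5)*(d + 6)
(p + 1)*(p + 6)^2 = p^3 + 13*p^2 + 48*p + 36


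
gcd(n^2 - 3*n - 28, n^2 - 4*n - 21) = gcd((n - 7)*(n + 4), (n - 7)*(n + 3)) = n - 7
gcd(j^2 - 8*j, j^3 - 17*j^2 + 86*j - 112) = j - 8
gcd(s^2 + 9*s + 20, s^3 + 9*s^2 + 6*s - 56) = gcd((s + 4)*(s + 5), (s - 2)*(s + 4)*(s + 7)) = s + 4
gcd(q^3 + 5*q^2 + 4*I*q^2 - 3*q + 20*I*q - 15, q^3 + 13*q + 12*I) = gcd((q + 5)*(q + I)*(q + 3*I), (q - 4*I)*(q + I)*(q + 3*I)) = q^2 + 4*I*q - 3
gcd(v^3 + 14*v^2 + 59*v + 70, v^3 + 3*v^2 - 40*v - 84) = v^2 + 9*v + 14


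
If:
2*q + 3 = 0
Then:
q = -3/2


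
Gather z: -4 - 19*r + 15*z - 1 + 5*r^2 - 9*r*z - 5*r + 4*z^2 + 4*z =5*r^2 - 24*r + 4*z^2 + z*(19 - 9*r) - 5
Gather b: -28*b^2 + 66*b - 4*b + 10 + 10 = -28*b^2 + 62*b + 20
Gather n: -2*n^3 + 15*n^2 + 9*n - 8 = -2*n^3 + 15*n^2 + 9*n - 8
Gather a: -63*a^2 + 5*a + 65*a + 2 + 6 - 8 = -63*a^2 + 70*a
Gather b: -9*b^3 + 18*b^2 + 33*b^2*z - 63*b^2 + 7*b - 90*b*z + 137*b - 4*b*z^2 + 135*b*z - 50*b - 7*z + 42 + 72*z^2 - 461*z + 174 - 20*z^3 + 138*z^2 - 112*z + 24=-9*b^3 + b^2*(33*z - 45) + b*(-4*z^2 + 45*z + 94) - 20*z^3 + 210*z^2 - 580*z + 240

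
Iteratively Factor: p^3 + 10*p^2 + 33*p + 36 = (p + 3)*(p^2 + 7*p + 12) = (p + 3)*(p + 4)*(p + 3)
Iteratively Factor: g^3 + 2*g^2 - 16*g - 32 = (g - 4)*(g^2 + 6*g + 8) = (g - 4)*(g + 2)*(g + 4)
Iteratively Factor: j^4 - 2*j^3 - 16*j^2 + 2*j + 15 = (j + 1)*(j^3 - 3*j^2 - 13*j + 15) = (j - 1)*(j + 1)*(j^2 - 2*j - 15) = (j - 1)*(j + 1)*(j + 3)*(j - 5)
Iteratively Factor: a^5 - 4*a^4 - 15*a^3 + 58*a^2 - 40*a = (a - 1)*(a^4 - 3*a^3 - 18*a^2 + 40*a) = a*(a - 1)*(a^3 - 3*a^2 - 18*a + 40) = a*(a - 5)*(a - 1)*(a^2 + 2*a - 8) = a*(a - 5)*(a - 1)*(a + 4)*(a - 2)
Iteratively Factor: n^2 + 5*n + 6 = (n + 3)*(n + 2)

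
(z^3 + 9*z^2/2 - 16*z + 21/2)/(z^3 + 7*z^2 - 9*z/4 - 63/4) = 2*(z - 1)/(2*z + 3)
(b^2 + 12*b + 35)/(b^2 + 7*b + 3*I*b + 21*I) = (b + 5)/(b + 3*I)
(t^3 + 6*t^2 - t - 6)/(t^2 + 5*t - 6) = t + 1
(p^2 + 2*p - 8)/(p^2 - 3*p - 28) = (p - 2)/(p - 7)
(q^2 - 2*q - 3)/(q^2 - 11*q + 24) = (q + 1)/(q - 8)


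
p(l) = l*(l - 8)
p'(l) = 2*l - 8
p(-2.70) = 28.89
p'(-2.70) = -13.40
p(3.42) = -15.66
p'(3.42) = -1.16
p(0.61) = -4.51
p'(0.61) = -6.78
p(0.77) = -5.57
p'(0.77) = -6.46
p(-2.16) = 21.95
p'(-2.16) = -12.32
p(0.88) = -6.27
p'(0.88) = -6.24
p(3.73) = -15.93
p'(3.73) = -0.54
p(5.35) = -14.18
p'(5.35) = 2.70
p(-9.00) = 153.00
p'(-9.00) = -26.00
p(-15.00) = 345.00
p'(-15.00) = -38.00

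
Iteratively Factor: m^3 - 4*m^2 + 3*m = (m - 3)*(m^2 - m) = m*(m - 3)*(m - 1)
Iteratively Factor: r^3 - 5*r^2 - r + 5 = (r - 1)*(r^2 - 4*r - 5) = (r - 1)*(r + 1)*(r - 5)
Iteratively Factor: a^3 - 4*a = (a - 2)*(a^2 + 2*a) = a*(a - 2)*(a + 2)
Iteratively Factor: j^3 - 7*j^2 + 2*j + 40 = (j + 2)*(j^2 - 9*j + 20) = (j - 4)*(j + 2)*(j - 5)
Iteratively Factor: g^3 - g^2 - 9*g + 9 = (g - 3)*(g^2 + 2*g - 3) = (g - 3)*(g + 3)*(g - 1)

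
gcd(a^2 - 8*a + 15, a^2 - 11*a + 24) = a - 3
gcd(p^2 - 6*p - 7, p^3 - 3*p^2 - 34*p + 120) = 1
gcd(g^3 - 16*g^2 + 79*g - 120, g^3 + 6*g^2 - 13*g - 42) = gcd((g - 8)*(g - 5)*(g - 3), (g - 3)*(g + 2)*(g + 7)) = g - 3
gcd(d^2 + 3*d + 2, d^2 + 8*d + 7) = d + 1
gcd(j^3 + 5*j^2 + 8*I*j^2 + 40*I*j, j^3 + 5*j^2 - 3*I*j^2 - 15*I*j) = j^2 + 5*j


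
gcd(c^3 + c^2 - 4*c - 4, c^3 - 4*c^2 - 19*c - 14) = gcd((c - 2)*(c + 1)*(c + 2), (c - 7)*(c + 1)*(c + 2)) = c^2 + 3*c + 2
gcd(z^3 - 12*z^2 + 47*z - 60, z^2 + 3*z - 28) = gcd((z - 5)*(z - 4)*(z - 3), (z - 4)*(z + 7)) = z - 4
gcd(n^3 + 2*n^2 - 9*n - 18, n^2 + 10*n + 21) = n + 3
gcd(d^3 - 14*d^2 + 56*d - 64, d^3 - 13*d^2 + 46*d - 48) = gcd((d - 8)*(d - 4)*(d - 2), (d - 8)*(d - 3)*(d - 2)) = d^2 - 10*d + 16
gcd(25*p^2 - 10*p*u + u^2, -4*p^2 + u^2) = 1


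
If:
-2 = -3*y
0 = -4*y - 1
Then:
No Solution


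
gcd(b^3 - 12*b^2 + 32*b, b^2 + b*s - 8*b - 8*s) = b - 8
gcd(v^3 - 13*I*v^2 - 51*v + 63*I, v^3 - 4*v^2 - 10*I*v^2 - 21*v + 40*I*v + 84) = v^2 - 10*I*v - 21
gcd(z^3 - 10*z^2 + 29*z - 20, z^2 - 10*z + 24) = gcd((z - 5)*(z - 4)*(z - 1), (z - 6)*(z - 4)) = z - 4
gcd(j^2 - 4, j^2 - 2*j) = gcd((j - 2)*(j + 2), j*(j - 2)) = j - 2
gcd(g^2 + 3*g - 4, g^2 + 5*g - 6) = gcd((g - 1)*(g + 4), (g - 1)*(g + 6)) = g - 1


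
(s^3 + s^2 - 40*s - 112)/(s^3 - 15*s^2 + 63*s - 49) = (s^2 + 8*s + 16)/(s^2 - 8*s + 7)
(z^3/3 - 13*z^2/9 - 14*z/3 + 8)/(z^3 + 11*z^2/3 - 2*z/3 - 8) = (z - 6)/(3*(z + 2))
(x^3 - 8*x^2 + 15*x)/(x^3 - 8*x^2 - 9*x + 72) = x*(x - 5)/(x^2 - 5*x - 24)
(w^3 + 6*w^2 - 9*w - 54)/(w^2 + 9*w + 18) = w - 3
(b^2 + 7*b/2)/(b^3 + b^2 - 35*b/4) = 2/(2*b - 5)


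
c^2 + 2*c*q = c*(c + 2*q)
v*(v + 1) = v^2 + v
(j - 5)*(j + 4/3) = j^2 - 11*j/3 - 20/3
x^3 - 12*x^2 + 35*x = x*(x - 7)*(x - 5)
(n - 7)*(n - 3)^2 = n^3 - 13*n^2 + 51*n - 63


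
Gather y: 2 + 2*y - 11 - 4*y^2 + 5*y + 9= -4*y^2 + 7*y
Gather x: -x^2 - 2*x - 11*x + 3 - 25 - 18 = -x^2 - 13*x - 40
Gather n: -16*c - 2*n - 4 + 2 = -16*c - 2*n - 2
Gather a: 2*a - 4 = 2*a - 4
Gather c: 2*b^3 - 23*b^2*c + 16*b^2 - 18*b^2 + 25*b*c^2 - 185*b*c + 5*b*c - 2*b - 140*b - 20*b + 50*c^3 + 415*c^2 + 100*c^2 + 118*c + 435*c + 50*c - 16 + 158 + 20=2*b^3 - 2*b^2 - 162*b + 50*c^3 + c^2*(25*b + 515) + c*(-23*b^2 - 180*b + 603) + 162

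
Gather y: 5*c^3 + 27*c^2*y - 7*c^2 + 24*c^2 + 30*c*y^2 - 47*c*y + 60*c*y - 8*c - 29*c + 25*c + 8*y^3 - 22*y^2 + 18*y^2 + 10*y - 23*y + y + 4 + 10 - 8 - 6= 5*c^3 + 17*c^2 - 12*c + 8*y^3 + y^2*(30*c - 4) + y*(27*c^2 + 13*c - 12)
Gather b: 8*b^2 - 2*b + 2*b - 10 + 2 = 8*b^2 - 8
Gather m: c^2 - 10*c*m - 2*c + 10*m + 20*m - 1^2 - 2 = c^2 - 2*c + m*(30 - 10*c) - 3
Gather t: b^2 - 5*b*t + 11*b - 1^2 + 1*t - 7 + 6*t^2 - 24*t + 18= b^2 + 11*b + 6*t^2 + t*(-5*b - 23) + 10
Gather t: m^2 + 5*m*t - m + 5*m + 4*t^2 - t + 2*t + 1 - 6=m^2 + 4*m + 4*t^2 + t*(5*m + 1) - 5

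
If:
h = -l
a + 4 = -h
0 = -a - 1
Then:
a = -1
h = -3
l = 3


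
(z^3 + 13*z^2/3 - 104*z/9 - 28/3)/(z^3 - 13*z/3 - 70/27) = 3*(z + 6)/(3*z + 5)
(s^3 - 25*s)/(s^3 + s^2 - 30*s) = (s + 5)/(s + 6)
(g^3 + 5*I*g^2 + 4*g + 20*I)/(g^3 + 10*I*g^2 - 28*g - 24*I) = (g^2 + 3*I*g + 10)/(g^2 + 8*I*g - 12)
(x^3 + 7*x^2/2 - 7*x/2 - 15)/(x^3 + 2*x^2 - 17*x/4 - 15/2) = 2*(x + 3)/(2*x + 3)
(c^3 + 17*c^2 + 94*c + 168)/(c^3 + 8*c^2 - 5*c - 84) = (c + 6)/(c - 3)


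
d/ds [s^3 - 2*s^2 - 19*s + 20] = 3*s^2 - 4*s - 19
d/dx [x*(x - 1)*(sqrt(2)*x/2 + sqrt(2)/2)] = sqrt(2)*(3*x^2 - 1)/2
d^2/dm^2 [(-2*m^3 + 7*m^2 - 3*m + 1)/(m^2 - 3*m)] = 6*(m^2 - 3*m + 3)/(m^3*(m^3 - 9*m^2 + 27*m - 27))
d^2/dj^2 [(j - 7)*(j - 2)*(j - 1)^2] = 12*j^2 - 66*j + 66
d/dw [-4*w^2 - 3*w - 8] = -8*w - 3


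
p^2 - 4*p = p*(p - 4)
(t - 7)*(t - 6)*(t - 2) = t^3 - 15*t^2 + 68*t - 84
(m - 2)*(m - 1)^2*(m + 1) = m^4 - 3*m^3 + m^2 + 3*m - 2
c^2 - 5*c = c*(c - 5)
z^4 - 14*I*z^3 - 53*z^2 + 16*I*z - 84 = (z - 7*I)*(z - 6*I)*(z - 2*I)*(z + I)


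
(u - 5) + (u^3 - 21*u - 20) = u^3 - 20*u - 25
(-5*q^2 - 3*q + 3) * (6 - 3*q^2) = 15*q^4 + 9*q^3 - 39*q^2 - 18*q + 18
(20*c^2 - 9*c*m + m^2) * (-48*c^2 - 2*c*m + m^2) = -960*c^4 + 392*c^3*m - 10*c^2*m^2 - 11*c*m^3 + m^4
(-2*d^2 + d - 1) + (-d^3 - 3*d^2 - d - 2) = -d^3 - 5*d^2 - 3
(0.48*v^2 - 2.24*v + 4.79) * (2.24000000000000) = 1.0752*v^2 - 5.0176*v + 10.7296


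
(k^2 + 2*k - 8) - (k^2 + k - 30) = k + 22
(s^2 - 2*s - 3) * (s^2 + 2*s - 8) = s^4 - 15*s^2 + 10*s + 24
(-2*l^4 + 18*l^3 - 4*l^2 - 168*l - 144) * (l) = -2*l^5 + 18*l^4 - 4*l^3 - 168*l^2 - 144*l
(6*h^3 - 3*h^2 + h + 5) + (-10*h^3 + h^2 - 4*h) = -4*h^3 - 2*h^2 - 3*h + 5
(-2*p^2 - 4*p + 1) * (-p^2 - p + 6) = 2*p^4 + 6*p^3 - 9*p^2 - 25*p + 6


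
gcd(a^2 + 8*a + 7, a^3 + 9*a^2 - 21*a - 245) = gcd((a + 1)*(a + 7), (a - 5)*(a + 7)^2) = a + 7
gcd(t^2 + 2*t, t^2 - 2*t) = t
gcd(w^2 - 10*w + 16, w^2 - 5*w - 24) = w - 8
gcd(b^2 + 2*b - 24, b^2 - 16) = b - 4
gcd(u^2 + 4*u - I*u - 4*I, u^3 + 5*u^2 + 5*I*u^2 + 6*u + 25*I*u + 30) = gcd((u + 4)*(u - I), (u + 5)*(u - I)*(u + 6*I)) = u - I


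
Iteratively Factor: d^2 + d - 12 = (d - 3)*(d + 4)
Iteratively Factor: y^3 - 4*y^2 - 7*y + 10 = (y - 5)*(y^2 + y - 2) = (y - 5)*(y + 2)*(y - 1)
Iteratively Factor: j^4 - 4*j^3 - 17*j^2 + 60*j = (j - 5)*(j^3 + j^2 - 12*j) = (j - 5)*(j - 3)*(j^2 + 4*j) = (j - 5)*(j - 3)*(j + 4)*(j)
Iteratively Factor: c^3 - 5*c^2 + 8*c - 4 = (c - 2)*(c^2 - 3*c + 2) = (c - 2)^2*(c - 1)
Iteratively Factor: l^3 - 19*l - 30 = (l + 2)*(l^2 - 2*l - 15) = (l + 2)*(l + 3)*(l - 5)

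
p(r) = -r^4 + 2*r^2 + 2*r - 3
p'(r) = -4*r^3 + 4*r + 2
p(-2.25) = -23.00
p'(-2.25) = 38.56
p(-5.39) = -799.70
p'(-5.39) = 606.80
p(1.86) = -4.33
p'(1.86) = -16.30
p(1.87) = -4.49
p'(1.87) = -16.68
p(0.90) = -0.24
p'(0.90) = 2.68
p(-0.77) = -3.71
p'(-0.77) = 0.75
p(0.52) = -1.49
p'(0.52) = 3.52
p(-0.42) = -3.52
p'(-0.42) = 0.62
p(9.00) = -6384.00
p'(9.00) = -2878.00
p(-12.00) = -20475.00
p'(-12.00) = 6866.00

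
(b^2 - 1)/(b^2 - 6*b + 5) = (b + 1)/(b - 5)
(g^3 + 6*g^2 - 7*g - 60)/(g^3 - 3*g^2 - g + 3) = (g^2 + 9*g + 20)/(g^2 - 1)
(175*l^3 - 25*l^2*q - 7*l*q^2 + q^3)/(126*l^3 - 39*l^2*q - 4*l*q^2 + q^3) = (-25*l^2 + q^2)/(-18*l^2 + 3*l*q + q^2)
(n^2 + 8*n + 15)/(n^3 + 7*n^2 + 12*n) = (n + 5)/(n*(n + 4))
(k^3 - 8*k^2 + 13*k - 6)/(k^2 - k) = k - 7 + 6/k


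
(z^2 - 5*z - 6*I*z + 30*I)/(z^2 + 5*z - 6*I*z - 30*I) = (z - 5)/(z + 5)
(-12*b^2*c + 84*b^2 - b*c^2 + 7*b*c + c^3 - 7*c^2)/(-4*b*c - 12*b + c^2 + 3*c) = (3*b*c - 21*b + c^2 - 7*c)/(c + 3)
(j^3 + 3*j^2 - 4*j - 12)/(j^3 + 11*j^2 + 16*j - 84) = (j^2 + 5*j + 6)/(j^2 + 13*j + 42)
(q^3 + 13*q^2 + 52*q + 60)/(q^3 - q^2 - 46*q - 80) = (q + 6)/(q - 8)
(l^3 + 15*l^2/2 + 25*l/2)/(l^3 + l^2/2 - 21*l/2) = (2*l^2 + 15*l + 25)/(2*l^2 + l - 21)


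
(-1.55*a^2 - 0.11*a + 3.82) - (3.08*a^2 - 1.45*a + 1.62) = -4.63*a^2 + 1.34*a + 2.2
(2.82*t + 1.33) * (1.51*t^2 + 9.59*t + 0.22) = 4.2582*t^3 + 29.0521*t^2 + 13.3751*t + 0.2926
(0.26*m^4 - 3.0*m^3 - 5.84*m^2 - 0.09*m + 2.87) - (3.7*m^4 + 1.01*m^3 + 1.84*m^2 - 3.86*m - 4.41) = -3.44*m^4 - 4.01*m^3 - 7.68*m^2 + 3.77*m + 7.28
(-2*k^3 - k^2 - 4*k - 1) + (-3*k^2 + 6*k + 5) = -2*k^3 - 4*k^2 + 2*k + 4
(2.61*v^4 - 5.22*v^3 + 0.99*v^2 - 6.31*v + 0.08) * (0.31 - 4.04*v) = -10.5444*v^5 + 21.8979*v^4 - 5.6178*v^3 + 25.7993*v^2 - 2.2793*v + 0.0248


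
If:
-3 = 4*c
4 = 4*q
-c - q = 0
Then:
No Solution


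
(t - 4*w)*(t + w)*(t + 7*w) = t^3 + 4*t^2*w - 25*t*w^2 - 28*w^3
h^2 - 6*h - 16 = (h - 8)*(h + 2)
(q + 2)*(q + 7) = q^2 + 9*q + 14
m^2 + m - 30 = (m - 5)*(m + 6)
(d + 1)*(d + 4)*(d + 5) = d^3 + 10*d^2 + 29*d + 20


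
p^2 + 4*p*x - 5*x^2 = (p - x)*(p + 5*x)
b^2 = b^2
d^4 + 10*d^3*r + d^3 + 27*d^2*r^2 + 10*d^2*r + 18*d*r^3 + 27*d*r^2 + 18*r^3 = (d + 1)*(d + r)*(d + 3*r)*(d + 6*r)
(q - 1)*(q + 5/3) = q^2 + 2*q/3 - 5/3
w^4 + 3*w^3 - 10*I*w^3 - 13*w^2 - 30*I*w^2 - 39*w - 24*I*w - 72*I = (w + 3)*(w - 8*I)*(w - 3*I)*(w + I)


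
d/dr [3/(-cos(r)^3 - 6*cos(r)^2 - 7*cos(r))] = 3*(3*sin(r)^2 - 12*cos(r) - 10)*sin(r)/((cos(r)^2 + 6*cos(r) + 7)^2*cos(r)^2)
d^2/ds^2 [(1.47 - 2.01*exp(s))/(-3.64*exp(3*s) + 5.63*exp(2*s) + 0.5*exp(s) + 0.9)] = (106.526784*exp(6*s) - 298.866204*exp(5*s) + 409.718613*exp(4*s) - 101.083242*exp(3*s) - 116.86365*exp(2*s) + 28.52196*exp(s) + 2.2896)*exp(s)/(48.228544*exp(9*s) - 223.785744*exp(8*s) + 326.255748*exp(7*s) - 152.747867*exp(6*s) + 65.84793*exp(5*s) - 79.97613*exp(4*s) - 6.4808*exp(3*s) - 14.3559*exp(2*s) - 1.215*exp(s) - 0.729)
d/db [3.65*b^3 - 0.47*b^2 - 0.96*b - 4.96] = 10.95*b^2 - 0.94*b - 0.96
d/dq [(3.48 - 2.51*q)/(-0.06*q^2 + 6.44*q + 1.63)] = (-0.1506*q^2 + 0.4176*q - 26.5025)/(0.0036*q^4 - 0.7728*q^3 + 41.278*q^2 + 20.9944*q + 2.6569)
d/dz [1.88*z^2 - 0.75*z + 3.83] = 3.76*z - 0.75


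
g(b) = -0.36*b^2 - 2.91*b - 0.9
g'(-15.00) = 7.89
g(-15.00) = -38.25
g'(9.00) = -9.39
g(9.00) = -56.25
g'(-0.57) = -2.50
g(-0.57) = 0.64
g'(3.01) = -5.08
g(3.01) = -12.92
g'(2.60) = -4.78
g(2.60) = -10.90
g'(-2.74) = -0.94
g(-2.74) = 4.37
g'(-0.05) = -2.87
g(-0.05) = -0.76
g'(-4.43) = 0.28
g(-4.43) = 4.93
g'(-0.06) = -2.87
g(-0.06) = -0.73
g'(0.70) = -3.41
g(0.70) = -3.11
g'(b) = -0.72*b - 2.91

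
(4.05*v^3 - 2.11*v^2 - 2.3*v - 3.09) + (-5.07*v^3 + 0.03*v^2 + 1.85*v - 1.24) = -1.02*v^3 - 2.08*v^2 - 0.45*v - 4.33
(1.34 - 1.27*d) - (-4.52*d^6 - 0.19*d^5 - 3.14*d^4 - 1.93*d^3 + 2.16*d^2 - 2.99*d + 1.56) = 4.52*d^6 + 0.19*d^5 + 3.14*d^4 + 1.93*d^3 - 2.16*d^2 + 1.72*d - 0.22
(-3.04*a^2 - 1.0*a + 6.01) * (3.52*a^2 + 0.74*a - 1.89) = -10.7008*a^4 - 5.7696*a^3 + 26.1608*a^2 + 6.3374*a - 11.3589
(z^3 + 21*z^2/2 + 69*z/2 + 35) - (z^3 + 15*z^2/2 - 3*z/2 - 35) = 3*z^2 + 36*z + 70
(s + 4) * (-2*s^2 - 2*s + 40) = -2*s^3 - 10*s^2 + 32*s + 160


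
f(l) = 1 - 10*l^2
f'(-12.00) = 240.00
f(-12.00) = -1439.00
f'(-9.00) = 180.00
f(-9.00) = -809.00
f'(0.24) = -4.80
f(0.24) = 0.42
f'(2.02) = -40.40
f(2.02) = -39.80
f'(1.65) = -33.00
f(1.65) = -26.22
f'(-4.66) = 93.20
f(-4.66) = -216.16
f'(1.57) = -31.40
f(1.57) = -23.65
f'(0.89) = -17.80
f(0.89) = -6.92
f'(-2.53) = 50.60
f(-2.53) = -63.01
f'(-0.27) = 5.40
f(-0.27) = 0.27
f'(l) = -20*l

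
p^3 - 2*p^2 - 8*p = p*(p - 4)*(p + 2)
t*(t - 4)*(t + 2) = t^3 - 2*t^2 - 8*t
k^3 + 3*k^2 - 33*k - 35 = (k - 5)*(k + 1)*(k + 7)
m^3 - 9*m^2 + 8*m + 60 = (m - 6)*(m - 5)*(m + 2)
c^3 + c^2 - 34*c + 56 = (c - 4)*(c - 2)*(c + 7)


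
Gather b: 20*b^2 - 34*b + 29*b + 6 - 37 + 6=20*b^2 - 5*b - 25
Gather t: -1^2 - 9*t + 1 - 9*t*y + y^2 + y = t*(-9*y - 9) + y^2 + y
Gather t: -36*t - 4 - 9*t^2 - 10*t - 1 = -9*t^2 - 46*t - 5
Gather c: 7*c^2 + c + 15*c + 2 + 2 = 7*c^2 + 16*c + 4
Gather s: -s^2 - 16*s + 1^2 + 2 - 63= -s^2 - 16*s - 60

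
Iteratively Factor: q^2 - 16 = (q + 4)*(q - 4)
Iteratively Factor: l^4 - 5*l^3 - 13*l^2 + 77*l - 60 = (l - 5)*(l^3 - 13*l + 12) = (l - 5)*(l + 4)*(l^2 - 4*l + 3) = (l - 5)*(l - 3)*(l + 4)*(l - 1)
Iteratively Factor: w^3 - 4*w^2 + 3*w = (w - 3)*(w^2 - w) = w*(w - 3)*(w - 1)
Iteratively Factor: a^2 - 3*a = (a)*(a - 3)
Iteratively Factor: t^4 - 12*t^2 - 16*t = (t)*(t^3 - 12*t - 16) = t*(t + 2)*(t^2 - 2*t - 8) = t*(t + 2)^2*(t - 4)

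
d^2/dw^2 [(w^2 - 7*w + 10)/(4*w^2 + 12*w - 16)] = (-5*w^3 + 21*w^2 + 3*w + 31)/(w^6 + 9*w^5 + 15*w^4 - 45*w^3 - 60*w^2 + 144*w - 64)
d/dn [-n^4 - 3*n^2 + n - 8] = -4*n^3 - 6*n + 1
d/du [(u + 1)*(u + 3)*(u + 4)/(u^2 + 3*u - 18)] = (u^4 + 6*u^3 - 49*u^2 - 312*u - 378)/(u^4 + 6*u^3 - 27*u^2 - 108*u + 324)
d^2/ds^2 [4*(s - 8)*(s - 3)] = 8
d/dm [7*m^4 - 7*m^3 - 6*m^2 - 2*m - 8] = 28*m^3 - 21*m^2 - 12*m - 2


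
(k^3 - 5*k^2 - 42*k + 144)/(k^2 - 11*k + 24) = k + 6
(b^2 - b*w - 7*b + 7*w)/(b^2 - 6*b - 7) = (b - w)/(b + 1)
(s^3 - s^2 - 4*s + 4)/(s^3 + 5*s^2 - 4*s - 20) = (s - 1)/(s + 5)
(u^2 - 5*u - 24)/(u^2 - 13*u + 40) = (u + 3)/(u - 5)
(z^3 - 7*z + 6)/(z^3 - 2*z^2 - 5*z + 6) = (z^2 + z - 6)/(z^2 - z - 6)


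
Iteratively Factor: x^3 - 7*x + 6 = (x - 1)*(x^2 + x - 6) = (x - 2)*(x - 1)*(x + 3)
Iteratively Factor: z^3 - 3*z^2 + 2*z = (z - 1)*(z^2 - 2*z) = z*(z - 1)*(z - 2)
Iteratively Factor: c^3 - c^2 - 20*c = (c)*(c^2 - c - 20) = c*(c - 5)*(c + 4)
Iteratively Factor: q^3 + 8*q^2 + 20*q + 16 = (q + 2)*(q^2 + 6*q + 8) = (q + 2)*(q + 4)*(q + 2)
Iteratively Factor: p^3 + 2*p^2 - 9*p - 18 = (p + 3)*(p^2 - p - 6) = (p + 2)*(p + 3)*(p - 3)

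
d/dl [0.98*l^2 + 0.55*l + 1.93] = 1.96*l + 0.55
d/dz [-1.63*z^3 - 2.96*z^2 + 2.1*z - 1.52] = -4.89*z^2 - 5.92*z + 2.1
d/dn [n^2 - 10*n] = 2*n - 10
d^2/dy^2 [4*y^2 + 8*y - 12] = 8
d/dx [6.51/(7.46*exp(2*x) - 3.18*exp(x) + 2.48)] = (20.7018 - 97.1292*exp(x))*exp(x)/(7.46*exp(2*x) - 3.18*exp(x) + 2.48)^2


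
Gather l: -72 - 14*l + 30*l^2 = 30*l^2 - 14*l - 72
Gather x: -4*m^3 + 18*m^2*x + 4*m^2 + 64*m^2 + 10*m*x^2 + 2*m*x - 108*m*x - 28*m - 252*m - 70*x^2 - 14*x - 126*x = -4*m^3 + 68*m^2 - 280*m + x^2*(10*m - 70) + x*(18*m^2 - 106*m - 140)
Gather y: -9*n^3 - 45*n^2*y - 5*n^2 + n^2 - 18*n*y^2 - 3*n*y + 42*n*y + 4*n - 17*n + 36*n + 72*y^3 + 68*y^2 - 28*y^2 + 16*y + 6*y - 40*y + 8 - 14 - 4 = -9*n^3 - 4*n^2 + 23*n + 72*y^3 + y^2*(40 - 18*n) + y*(-45*n^2 + 39*n - 18) - 10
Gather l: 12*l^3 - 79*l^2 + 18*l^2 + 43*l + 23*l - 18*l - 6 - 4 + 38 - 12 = 12*l^3 - 61*l^2 + 48*l + 16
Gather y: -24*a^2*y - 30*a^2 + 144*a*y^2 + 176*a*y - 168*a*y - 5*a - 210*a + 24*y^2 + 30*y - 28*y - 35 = -30*a^2 - 215*a + y^2*(144*a + 24) + y*(-24*a^2 + 8*a + 2) - 35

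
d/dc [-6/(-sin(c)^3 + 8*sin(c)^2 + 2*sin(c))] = 6*(-3*cos(c) + 16/tan(c) + 2*cos(c)/sin(c)^2)/(sin(c)^2 - 8*sin(c) - 2)^2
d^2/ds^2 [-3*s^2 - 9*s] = -6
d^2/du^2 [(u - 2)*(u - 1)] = 2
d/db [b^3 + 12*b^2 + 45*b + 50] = 3*b^2 + 24*b + 45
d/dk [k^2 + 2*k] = 2*k + 2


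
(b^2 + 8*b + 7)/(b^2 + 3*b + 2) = (b + 7)/(b + 2)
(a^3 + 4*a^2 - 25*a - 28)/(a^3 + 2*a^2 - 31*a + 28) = (a + 1)/(a - 1)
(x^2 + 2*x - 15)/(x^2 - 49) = (x^2 + 2*x - 15)/(x^2 - 49)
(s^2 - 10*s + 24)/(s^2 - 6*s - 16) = (-s^2 + 10*s - 24)/(-s^2 + 6*s + 16)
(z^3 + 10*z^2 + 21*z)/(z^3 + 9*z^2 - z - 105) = z*(z + 3)/(z^2 + 2*z - 15)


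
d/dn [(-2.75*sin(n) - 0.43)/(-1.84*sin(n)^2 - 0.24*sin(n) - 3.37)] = (-5.06*sin(n)^2 - 1.5824*sin(n) + 9.1643)*cos(n)/(3.3856*sin(n)^4 + 0.8832*sin(n)^3 + 12.4592*sin(n)^2 + 1.6176*sin(n) + 11.3569)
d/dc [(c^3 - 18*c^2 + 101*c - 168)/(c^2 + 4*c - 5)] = (c^4 + 8*c^3 - 188*c^2 + 516*c + 167)/(c^4 + 8*c^3 + 6*c^2 - 40*c + 25)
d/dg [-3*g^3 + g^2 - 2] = g*(2 - 9*g)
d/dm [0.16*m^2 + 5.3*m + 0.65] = 0.32*m + 5.3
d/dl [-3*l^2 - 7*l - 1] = -6*l - 7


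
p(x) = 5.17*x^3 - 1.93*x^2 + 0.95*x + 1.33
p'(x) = 15.51*x^2 - 3.86*x + 0.95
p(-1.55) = -24.03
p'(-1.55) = 44.20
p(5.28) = 713.55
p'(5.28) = 412.96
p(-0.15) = 1.13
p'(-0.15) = 1.88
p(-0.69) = -1.94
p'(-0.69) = 11.00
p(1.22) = 9.00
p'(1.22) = 19.33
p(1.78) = 26.06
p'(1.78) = 43.22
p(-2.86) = -138.12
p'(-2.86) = 138.86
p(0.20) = 1.48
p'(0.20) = 0.80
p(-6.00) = -1190.57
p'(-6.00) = 582.47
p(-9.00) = -3932.48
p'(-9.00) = 1292.00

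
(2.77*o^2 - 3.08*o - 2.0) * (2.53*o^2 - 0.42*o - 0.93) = 7.0081*o^4 - 8.9558*o^3 - 6.3425*o^2 + 3.7044*o + 1.86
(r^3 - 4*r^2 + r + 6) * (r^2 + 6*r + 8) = r^5 + 2*r^4 - 15*r^3 - 20*r^2 + 44*r + 48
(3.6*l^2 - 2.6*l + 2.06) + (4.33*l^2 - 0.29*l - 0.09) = 7.93*l^2 - 2.89*l + 1.97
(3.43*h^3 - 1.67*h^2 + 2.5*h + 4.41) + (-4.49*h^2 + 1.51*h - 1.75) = 3.43*h^3 - 6.16*h^2 + 4.01*h + 2.66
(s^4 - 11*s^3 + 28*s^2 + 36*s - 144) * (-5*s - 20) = -5*s^5 + 35*s^4 + 80*s^3 - 740*s^2 + 2880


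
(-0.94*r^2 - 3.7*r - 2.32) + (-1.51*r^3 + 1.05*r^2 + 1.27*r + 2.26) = -1.51*r^3 + 0.11*r^2 - 2.43*r - 0.0600000000000001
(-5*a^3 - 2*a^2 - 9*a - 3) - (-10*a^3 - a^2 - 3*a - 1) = 5*a^3 - a^2 - 6*a - 2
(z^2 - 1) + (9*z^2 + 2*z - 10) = 10*z^2 + 2*z - 11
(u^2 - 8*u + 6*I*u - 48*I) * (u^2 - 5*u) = u^4 - 13*u^3 + 6*I*u^3 + 40*u^2 - 78*I*u^2 + 240*I*u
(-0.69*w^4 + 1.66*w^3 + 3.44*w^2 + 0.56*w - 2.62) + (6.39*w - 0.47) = -0.69*w^4 + 1.66*w^3 + 3.44*w^2 + 6.95*w - 3.09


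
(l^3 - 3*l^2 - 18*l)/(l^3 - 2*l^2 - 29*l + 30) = l*(l + 3)/(l^2 + 4*l - 5)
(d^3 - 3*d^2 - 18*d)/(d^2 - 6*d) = d + 3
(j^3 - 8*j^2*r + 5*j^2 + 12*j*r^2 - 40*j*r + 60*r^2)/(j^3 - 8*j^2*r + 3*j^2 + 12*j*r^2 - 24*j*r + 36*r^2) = (j + 5)/(j + 3)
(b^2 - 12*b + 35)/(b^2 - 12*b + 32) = (b^2 - 12*b + 35)/(b^2 - 12*b + 32)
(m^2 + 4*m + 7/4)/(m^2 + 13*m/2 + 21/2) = (m + 1/2)/(m + 3)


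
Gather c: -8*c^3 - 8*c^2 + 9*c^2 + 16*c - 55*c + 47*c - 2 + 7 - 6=-8*c^3 + c^2 + 8*c - 1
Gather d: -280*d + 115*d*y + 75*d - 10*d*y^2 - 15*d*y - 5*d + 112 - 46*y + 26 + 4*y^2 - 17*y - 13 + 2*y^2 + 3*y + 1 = d*(-10*y^2 + 100*y - 210) + 6*y^2 - 60*y + 126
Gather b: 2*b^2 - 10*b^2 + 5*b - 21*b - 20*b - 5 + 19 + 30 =-8*b^2 - 36*b + 44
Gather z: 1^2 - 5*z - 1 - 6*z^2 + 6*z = -6*z^2 + z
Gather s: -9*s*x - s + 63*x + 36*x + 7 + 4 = s*(-9*x - 1) + 99*x + 11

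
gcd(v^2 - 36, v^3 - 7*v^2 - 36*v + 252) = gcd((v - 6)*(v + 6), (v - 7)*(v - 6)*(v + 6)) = v^2 - 36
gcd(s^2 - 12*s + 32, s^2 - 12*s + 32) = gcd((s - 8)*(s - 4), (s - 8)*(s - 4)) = s^2 - 12*s + 32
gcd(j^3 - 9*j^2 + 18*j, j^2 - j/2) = j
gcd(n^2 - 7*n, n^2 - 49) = n - 7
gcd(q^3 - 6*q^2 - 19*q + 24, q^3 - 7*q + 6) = q^2 + 2*q - 3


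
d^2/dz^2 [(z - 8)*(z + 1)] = 2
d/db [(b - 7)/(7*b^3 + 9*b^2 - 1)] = (7*b^3 + 9*b^2 - 3*b*(b - 7)*(7*b + 6) - 1)/(7*b^3 + 9*b^2 - 1)^2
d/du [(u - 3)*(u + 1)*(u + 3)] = 3*u^2 + 2*u - 9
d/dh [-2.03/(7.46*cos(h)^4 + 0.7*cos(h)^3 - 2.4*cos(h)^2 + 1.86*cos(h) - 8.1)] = (-60.5752*cos(h)^3 - 4.263*cos(h)^2 + 9.744*cos(h) - 3.7758)*sin(h)/(7.46*cos(h)^4 + 0.7*cos(h)^3 - 2.4*cos(h)^2 + 1.86*cos(h) - 8.1)^2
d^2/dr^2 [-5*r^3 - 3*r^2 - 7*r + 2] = -30*r - 6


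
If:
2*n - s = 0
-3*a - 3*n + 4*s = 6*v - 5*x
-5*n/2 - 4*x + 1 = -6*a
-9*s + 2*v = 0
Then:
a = 139*x/201 - 98/603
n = 4*x/67 + 2/201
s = 8*x/67 + 4/201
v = 36*x/67 + 6/67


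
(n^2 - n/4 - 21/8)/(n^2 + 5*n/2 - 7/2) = (8*n^2 - 2*n - 21)/(4*(2*n^2 + 5*n - 7))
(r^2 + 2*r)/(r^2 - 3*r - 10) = r/(r - 5)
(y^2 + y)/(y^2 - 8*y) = (y + 1)/(y - 8)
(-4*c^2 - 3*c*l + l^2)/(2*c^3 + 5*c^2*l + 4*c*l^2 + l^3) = (-4*c + l)/(2*c^2 + 3*c*l + l^2)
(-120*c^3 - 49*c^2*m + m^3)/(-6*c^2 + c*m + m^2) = (40*c^2 + 3*c*m - m^2)/(2*c - m)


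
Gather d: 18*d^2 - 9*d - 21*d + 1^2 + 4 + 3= 18*d^2 - 30*d + 8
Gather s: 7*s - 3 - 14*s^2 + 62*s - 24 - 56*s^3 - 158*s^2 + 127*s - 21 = -56*s^3 - 172*s^2 + 196*s - 48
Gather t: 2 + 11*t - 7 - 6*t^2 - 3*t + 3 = -6*t^2 + 8*t - 2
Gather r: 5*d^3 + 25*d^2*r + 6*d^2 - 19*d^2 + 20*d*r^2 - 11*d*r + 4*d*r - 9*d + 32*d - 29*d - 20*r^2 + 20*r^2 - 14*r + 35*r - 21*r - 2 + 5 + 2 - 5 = 5*d^3 - 13*d^2 + 20*d*r^2 - 6*d + r*(25*d^2 - 7*d)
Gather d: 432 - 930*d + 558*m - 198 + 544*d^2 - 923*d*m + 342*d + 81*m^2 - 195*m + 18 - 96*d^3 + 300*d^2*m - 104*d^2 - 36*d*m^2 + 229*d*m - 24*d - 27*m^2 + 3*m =-96*d^3 + d^2*(300*m + 440) + d*(-36*m^2 - 694*m - 612) + 54*m^2 + 366*m + 252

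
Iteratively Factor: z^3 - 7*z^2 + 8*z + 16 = (z - 4)*(z^2 - 3*z - 4) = (z - 4)*(z + 1)*(z - 4)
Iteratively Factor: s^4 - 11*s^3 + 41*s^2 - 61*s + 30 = (s - 3)*(s^3 - 8*s^2 + 17*s - 10) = (s - 3)*(s - 2)*(s^2 - 6*s + 5) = (s - 5)*(s - 3)*(s - 2)*(s - 1)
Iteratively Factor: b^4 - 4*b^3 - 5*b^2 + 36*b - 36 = (b - 2)*(b^3 - 2*b^2 - 9*b + 18) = (b - 2)*(b + 3)*(b^2 - 5*b + 6) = (b - 3)*(b - 2)*(b + 3)*(b - 2)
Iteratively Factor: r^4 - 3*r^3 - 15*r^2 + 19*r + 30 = (r + 1)*(r^3 - 4*r^2 - 11*r + 30) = (r + 1)*(r + 3)*(r^2 - 7*r + 10) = (r - 2)*(r + 1)*(r + 3)*(r - 5)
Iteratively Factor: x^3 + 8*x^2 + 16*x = (x + 4)*(x^2 + 4*x) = (x + 4)^2*(x)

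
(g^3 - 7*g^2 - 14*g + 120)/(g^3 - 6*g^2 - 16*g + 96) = (g - 5)/(g - 4)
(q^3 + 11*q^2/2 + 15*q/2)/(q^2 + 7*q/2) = (2*q^2 + 11*q + 15)/(2*q + 7)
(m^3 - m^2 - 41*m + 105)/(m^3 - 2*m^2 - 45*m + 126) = (m - 5)/(m - 6)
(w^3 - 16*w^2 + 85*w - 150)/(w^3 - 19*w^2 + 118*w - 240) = (w - 5)/(w - 8)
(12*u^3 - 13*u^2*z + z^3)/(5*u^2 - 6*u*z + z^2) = (-12*u^2 + u*z + z^2)/(-5*u + z)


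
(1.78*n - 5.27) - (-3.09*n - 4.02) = 4.87*n - 1.25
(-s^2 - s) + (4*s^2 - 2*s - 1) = 3*s^2 - 3*s - 1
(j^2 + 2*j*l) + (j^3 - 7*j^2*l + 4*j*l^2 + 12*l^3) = j^3 - 7*j^2*l + j^2 + 4*j*l^2 + 2*j*l + 12*l^3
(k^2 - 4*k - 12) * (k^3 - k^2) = k^5 - 5*k^4 - 8*k^3 + 12*k^2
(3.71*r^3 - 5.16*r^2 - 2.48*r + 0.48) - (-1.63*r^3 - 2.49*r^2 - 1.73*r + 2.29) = 5.34*r^3 - 2.67*r^2 - 0.75*r - 1.81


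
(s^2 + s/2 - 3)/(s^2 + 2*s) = (s - 3/2)/s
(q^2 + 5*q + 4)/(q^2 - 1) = (q + 4)/(q - 1)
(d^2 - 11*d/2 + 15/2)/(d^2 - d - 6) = (d - 5/2)/(d + 2)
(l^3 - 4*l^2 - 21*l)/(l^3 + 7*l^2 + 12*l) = (l - 7)/(l + 4)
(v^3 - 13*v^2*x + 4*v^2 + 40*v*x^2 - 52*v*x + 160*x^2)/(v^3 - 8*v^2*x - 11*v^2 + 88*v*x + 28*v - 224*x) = (v^2 - 5*v*x + 4*v - 20*x)/(v^2 - 11*v + 28)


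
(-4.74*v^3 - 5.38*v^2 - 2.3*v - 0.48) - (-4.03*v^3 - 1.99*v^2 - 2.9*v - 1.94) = -0.71*v^3 - 3.39*v^2 + 0.6*v + 1.46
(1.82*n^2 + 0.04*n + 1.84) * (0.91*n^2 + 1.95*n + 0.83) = 1.6562*n^4 + 3.5854*n^3 + 3.263*n^2 + 3.6212*n + 1.5272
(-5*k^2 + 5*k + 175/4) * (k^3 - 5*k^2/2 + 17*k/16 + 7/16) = -5*k^5 + 35*k^4/2 + 415*k^3/16 - 425*k^2/4 + 3115*k/64 + 1225/64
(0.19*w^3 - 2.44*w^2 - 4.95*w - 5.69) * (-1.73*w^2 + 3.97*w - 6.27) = -0.3287*w^5 + 4.9755*w^4 - 2.3146*w^3 + 5.491*w^2 + 8.4472*w + 35.6763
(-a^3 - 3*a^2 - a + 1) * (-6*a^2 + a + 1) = 6*a^5 + 17*a^4 + 2*a^3 - 10*a^2 + 1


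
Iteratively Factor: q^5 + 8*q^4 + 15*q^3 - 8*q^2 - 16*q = (q + 4)*(q^4 + 4*q^3 - q^2 - 4*q) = (q - 1)*(q + 4)*(q^3 + 5*q^2 + 4*q) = q*(q - 1)*(q + 4)*(q^2 + 5*q + 4) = q*(q - 1)*(q + 4)^2*(q + 1)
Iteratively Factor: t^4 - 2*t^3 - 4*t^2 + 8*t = (t - 2)*(t^3 - 4*t) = (t - 2)*(t + 2)*(t^2 - 2*t) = t*(t - 2)*(t + 2)*(t - 2)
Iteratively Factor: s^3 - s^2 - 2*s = (s)*(s^2 - s - 2) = s*(s - 2)*(s + 1)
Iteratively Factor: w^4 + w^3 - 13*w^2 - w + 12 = (w - 1)*(w^3 + 2*w^2 - 11*w - 12) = (w - 3)*(w - 1)*(w^2 + 5*w + 4) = (w - 3)*(w - 1)*(w + 1)*(w + 4)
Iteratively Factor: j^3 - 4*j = (j)*(j^2 - 4) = j*(j + 2)*(j - 2)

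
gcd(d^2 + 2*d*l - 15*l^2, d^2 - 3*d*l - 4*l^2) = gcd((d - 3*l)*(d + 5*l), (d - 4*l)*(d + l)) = 1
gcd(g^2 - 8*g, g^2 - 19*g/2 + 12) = g - 8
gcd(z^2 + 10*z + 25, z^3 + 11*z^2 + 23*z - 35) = z + 5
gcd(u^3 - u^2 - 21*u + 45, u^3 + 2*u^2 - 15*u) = u^2 + 2*u - 15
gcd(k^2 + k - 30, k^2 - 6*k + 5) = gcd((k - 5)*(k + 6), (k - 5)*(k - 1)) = k - 5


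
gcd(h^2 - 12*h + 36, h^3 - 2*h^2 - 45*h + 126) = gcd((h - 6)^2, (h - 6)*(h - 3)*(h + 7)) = h - 6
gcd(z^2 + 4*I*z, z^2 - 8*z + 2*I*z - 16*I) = 1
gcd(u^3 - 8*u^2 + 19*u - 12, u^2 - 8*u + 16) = u - 4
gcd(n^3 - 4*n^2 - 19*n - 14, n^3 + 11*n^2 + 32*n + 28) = n + 2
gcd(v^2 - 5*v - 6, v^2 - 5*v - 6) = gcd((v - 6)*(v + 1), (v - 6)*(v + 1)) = v^2 - 5*v - 6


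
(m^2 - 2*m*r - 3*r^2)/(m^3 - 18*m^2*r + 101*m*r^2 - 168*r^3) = (m + r)/(m^2 - 15*m*r + 56*r^2)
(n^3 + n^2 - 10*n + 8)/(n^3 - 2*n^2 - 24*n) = (n^2 - 3*n + 2)/(n*(n - 6))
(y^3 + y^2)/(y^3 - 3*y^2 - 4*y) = y/(y - 4)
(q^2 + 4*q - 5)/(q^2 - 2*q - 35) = (q - 1)/(q - 7)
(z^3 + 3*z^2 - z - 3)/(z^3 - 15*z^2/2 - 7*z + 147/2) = 2*(z^2 - 1)/(2*z^2 - 21*z + 49)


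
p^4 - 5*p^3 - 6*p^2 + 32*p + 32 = (p - 4)^2*(p + 1)*(p + 2)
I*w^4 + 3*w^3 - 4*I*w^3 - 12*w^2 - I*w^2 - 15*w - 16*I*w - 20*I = (w - 5)*(w - 4*I)*(w + I)*(I*w + I)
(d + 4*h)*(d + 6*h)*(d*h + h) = d^3*h + 10*d^2*h^2 + d^2*h + 24*d*h^3 + 10*d*h^2 + 24*h^3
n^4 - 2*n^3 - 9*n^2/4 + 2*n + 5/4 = (n - 5/2)*(n - 1)*(n + 1/2)*(n + 1)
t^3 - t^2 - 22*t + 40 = (t - 4)*(t - 2)*(t + 5)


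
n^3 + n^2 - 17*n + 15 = (n - 3)*(n - 1)*(n + 5)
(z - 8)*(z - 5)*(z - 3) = z^3 - 16*z^2 + 79*z - 120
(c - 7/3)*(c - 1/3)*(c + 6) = c^3 + 10*c^2/3 - 137*c/9 + 14/3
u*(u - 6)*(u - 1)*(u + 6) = u^4 - u^3 - 36*u^2 + 36*u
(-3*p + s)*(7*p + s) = -21*p^2 + 4*p*s + s^2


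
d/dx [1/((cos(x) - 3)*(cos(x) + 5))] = 2*(cos(x) + 1)*sin(x)/((cos(x) - 3)^2*(cos(x) + 5)^2)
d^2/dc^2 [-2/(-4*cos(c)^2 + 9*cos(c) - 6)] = 2*(64*sin(c)^4 - 17*sin(c)^2 + 189*cos(c) - 27*cos(3*c) - 161)/(4*sin(c)^2 + 9*cos(c) - 10)^3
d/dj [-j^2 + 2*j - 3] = 2 - 2*j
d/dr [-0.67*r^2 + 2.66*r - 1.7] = 2.66 - 1.34*r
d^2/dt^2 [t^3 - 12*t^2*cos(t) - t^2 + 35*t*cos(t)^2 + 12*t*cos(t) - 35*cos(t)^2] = 12*t^2*cos(t) + 48*t*sin(t) - 12*t*cos(t) - 70*t*cos(2*t) + 6*t - 24*sqrt(2)*sin(t + pi/4) + 70*sqrt(2)*cos(2*t + pi/4) - 2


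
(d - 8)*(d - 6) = d^2 - 14*d + 48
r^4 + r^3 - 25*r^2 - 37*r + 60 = (r - 5)*(r - 1)*(r + 3)*(r + 4)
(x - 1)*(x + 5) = x^2 + 4*x - 5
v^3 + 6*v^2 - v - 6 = (v - 1)*(v + 1)*(v + 6)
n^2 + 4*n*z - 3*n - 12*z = (n - 3)*(n + 4*z)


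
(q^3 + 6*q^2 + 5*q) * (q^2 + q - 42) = q^5 + 7*q^4 - 31*q^3 - 247*q^2 - 210*q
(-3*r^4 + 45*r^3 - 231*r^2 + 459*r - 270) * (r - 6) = -3*r^5 + 63*r^4 - 501*r^3 + 1845*r^2 - 3024*r + 1620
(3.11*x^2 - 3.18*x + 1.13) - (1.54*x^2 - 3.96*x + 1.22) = 1.57*x^2 + 0.78*x - 0.0900000000000001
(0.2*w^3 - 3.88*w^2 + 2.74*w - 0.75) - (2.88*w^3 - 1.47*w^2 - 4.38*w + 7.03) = -2.68*w^3 - 2.41*w^2 + 7.12*w - 7.78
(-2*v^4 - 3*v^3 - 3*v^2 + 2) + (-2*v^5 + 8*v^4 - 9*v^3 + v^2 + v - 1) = -2*v^5 + 6*v^4 - 12*v^3 - 2*v^2 + v + 1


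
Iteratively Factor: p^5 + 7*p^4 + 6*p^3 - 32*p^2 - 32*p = (p + 1)*(p^4 + 6*p^3 - 32*p) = (p + 1)*(p + 4)*(p^3 + 2*p^2 - 8*p) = (p - 2)*(p + 1)*(p + 4)*(p^2 + 4*p) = p*(p - 2)*(p + 1)*(p + 4)*(p + 4)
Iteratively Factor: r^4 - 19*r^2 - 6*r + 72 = (r - 4)*(r^3 + 4*r^2 - 3*r - 18) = (r - 4)*(r + 3)*(r^2 + r - 6) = (r - 4)*(r - 2)*(r + 3)*(r + 3)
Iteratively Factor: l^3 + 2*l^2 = (l)*(l^2 + 2*l) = l^2*(l + 2)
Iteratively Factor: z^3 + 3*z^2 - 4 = (z - 1)*(z^2 + 4*z + 4) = (z - 1)*(z + 2)*(z + 2)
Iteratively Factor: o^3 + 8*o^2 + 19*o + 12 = (o + 3)*(o^2 + 5*o + 4) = (o + 3)*(o + 4)*(o + 1)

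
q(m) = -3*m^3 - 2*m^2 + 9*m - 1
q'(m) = -9*m^2 - 4*m + 9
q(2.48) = -36.74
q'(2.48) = -56.27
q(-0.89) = -8.48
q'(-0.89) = 5.43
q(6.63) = -903.55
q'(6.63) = -413.13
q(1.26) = 1.16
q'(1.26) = -10.33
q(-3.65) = 85.39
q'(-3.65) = -96.30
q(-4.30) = 161.84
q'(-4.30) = -140.21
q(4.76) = -327.03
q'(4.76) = -213.96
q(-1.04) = -9.15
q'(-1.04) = 3.43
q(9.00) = -2269.00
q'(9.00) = -756.00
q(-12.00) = 4787.00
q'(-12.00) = -1239.00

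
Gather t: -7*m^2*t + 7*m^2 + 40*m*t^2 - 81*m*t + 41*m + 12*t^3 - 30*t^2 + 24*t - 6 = 7*m^2 + 41*m + 12*t^3 + t^2*(40*m - 30) + t*(-7*m^2 - 81*m + 24) - 6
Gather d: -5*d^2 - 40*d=-5*d^2 - 40*d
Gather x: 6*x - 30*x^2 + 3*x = -30*x^2 + 9*x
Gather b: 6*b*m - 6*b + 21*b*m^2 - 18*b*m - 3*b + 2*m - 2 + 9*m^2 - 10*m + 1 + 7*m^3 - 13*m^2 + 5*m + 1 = b*(21*m^2 - 12*m - 9) + 7*m^3 - 4*m^2 - 3*m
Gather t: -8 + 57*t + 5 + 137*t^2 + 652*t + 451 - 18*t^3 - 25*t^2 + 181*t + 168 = -18*t^3 + 112*t^2 + 890*t + 616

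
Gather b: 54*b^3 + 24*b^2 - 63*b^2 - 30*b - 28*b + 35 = 54*b^3 - 39*b^2 - 58*b + 35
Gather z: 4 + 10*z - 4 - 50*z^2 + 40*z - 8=-50*z^2 + 50*z - 8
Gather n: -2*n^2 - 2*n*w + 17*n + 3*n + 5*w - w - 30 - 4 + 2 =-2*n^2 + n*(20 - 2*w) + 4*w - 32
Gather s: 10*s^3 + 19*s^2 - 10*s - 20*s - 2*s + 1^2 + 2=10*s^3 + 19*s^2 - 32*s + 3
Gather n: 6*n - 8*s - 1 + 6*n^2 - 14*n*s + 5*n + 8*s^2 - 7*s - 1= 6*n^2 + n*(11 - 14*s) + 8*s^2 - 15*s - 2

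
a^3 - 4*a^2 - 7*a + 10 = (a - 5)*(a - 1)*(a + 2)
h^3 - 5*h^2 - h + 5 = (h - 5)*(h - 1)*(h + 1)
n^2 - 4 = (n - 2)*(n + 2)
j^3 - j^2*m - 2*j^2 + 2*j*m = j*(j - 2)*(j - m)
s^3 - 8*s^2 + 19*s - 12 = (s - 4)*(s - 3)*(s - 1)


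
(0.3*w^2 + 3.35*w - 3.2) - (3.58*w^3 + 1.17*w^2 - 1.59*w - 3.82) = -3.58*w^3 - 0.87*w^2 + 4.94*w + 0.62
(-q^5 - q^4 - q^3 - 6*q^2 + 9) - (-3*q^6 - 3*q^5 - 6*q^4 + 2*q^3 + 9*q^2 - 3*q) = 3*q^6 + 2*q^5 + 5*q^4 - 3*q^3 - 15*q^2 + 3*q + 9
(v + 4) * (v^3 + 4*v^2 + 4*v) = v^4 + 8*v^3 + 20*v^2 + 16*v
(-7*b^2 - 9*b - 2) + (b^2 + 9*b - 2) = -6*b^2 - 4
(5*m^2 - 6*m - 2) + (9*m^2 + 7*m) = 14*m^2 + m - 2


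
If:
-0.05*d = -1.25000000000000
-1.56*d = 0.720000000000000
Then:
No Solution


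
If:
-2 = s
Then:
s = -2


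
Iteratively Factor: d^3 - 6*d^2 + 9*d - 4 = (d - 1)*(d^2 - 5*d + 4) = (d - 1)^2*(d - 4)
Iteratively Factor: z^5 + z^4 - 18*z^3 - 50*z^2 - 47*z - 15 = (z + 1)*(z^4 - 18*z^2 - 32*z - 15) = (z - 5)*(z + 1)*(z^3 + 5*z^2 + 7*z + 3) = (z - 5)*(z + 1)*(z + 3)*(z^2 + 2*z + 1) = (z - 5)*(z + 1)^2*(z + 3)*(z + 1)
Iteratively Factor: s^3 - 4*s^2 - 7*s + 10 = (s + 2)*(s^2 - 6*s + 5) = (s - 5)*(s + 2)*(s - 1)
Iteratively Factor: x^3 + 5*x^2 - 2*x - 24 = (x - 2)*(x^2 + 7*x + 12) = (x - 2)*(x + 3)*(x + 4)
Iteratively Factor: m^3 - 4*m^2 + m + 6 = (m - 2)*(m^2 - 2*m - 3) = (m - 3)*(m - 2)*(m + 1)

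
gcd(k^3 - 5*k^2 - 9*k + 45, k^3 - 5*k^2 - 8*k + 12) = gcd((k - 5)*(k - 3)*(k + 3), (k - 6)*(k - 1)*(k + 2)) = 1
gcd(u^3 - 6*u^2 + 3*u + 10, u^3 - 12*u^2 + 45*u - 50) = u^2 - 7*u + 10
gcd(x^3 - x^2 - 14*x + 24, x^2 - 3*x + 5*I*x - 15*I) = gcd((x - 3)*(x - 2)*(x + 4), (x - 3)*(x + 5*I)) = x - 3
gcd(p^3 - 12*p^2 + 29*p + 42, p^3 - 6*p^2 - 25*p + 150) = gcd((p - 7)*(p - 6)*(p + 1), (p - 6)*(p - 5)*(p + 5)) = p - 6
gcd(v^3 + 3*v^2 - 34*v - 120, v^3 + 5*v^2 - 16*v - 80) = v^2 + 9*v + 20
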